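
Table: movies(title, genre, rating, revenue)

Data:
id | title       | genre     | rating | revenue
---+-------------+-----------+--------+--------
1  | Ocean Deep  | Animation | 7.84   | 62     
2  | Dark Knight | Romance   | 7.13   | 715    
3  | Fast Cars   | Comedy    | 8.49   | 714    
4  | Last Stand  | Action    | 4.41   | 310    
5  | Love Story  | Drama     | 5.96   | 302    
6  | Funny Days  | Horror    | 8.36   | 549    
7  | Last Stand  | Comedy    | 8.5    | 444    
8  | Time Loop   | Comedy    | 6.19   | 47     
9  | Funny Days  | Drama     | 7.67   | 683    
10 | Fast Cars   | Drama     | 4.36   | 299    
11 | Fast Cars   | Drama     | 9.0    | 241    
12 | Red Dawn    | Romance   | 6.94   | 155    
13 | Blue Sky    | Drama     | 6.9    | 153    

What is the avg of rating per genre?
SELECT genre, AVG(rating) as result
FROM movies
GROUP BY genre

Result:
  Action: 4.41
  Animation: 7.84
  Comedy: 7.73
  Drama: 6.78
  Horror: 8.36
  Romance: 7.04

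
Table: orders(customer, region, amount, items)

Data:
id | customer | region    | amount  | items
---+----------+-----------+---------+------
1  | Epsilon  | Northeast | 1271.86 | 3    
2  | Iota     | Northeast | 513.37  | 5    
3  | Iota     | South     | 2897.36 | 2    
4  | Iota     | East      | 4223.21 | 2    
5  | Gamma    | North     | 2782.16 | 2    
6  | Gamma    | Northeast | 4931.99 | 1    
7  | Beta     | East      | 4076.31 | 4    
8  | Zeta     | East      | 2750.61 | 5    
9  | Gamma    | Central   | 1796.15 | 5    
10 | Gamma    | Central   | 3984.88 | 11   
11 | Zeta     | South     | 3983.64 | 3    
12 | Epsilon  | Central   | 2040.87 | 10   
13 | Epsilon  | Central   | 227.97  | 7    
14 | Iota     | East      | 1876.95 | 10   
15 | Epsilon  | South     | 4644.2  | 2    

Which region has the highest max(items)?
SELECT region, MAX(items) as val
FROM orders
GROUP BY region
ORDER BY val DESC
LIMIT 1

Result: Central with max(items) = 11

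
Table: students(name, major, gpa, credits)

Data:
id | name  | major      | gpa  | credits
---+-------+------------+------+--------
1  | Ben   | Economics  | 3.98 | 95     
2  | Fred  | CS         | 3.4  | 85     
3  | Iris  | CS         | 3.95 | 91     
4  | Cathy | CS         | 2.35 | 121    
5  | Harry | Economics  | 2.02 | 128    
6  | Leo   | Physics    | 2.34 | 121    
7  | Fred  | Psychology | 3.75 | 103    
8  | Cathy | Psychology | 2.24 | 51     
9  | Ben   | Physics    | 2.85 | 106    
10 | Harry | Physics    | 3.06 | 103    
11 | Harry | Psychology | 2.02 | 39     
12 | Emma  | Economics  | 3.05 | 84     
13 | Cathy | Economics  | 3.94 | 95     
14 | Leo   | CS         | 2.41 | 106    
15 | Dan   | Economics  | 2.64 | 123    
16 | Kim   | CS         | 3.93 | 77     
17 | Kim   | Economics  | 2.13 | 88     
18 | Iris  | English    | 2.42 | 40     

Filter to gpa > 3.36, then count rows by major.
SELECT major, COUNT(*)
FROM students
WHERE gpa > 3.36
GROUP BY major

Note: WHERE filters rows before grouping.

Result:
  CS: 3
  Economics: 2
  Psychology: 1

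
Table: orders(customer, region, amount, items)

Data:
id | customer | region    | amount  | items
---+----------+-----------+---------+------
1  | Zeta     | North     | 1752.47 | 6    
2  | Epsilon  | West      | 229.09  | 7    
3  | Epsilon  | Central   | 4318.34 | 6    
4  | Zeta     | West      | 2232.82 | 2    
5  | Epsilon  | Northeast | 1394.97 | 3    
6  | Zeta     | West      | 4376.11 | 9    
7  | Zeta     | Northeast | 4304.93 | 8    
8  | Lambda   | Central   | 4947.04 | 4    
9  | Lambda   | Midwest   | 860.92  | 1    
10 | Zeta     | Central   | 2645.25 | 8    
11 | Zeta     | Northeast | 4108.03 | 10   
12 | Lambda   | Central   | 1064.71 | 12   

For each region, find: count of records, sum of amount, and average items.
SELECT region,
       COUNT(*) as cnt,
       SUM(amount) as total_amount,
       AVG(items) as avg_items
FROM orders
GROUP BY region

Result:
  Central: 4 records, 12975.34 total amount, 7.50 avg items
  Midwest: 1 records, 860.92 total amount, 1.00 avg items
  North: 1 records, 1752.47 total amount, 6.00 avg items
  Northeast: 3 records, 9807.93 total amount, 7.00 avg items
  West: 3 records, 6838.02 total amount, 6.00 avg items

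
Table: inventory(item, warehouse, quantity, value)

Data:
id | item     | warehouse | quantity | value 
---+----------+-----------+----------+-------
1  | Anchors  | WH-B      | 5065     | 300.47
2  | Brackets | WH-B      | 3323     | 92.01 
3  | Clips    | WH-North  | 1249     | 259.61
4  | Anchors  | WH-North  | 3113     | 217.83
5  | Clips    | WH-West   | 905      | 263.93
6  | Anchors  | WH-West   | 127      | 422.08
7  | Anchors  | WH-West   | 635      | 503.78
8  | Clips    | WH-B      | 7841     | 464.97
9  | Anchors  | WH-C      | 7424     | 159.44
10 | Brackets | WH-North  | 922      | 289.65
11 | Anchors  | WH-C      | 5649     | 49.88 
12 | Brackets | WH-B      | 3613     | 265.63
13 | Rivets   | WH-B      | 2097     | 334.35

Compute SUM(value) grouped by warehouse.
SELECT warehouse, SUM(value) as result
FROM inventory
GROUP BY warehouse

Result:
  WH-B: 1457.43
  WH-C: 209.32
  WH-North: 767.09
  WH-West: 1189.79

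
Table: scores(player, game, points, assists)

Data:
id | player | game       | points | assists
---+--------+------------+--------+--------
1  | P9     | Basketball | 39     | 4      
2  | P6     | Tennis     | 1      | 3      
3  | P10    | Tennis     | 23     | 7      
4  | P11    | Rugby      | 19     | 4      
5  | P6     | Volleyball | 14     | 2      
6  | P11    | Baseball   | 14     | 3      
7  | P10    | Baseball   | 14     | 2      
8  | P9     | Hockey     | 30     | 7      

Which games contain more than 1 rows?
SELECT game, COUNT(*) as cnt
FROM scores
GROUP BY game
HAVING COUNT(*) > 1

Result:
  Baseball: 2
  Tennis: 2

Note: HAVING filters groups after aggregation, WHERE filters rows before.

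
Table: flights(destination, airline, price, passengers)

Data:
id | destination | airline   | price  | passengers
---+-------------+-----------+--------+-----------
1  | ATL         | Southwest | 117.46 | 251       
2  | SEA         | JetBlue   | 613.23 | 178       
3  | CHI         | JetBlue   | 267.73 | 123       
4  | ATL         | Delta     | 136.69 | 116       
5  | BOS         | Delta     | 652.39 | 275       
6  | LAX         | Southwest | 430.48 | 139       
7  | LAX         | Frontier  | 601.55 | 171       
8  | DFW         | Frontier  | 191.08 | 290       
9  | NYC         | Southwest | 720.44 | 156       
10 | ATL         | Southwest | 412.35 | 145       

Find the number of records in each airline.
SELECT airline, COUNT(*) as count
FROM flights
GROUP BY airline

Result:
  Delta: 2
  Frontier: 2
  JetBlue: 2
  Southwest: 4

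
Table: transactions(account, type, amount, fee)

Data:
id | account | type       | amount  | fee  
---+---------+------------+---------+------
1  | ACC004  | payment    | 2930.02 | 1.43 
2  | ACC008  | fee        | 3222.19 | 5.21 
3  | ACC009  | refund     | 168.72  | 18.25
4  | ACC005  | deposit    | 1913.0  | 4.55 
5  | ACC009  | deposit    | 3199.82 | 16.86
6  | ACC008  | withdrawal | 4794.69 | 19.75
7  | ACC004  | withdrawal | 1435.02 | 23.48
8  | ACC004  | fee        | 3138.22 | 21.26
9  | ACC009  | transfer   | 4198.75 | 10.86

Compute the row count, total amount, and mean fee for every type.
SELECT type,
       COUNT(*) as cnt,
       SUM(amount) as total_amount,
       AVG(fee) as avg_fee
FROM transactions
GROUP BY type

Result:
  deposit: 2 records, 5112.82 total amount, 10.71 avg fee
  fee: 2 records, 6360.41 total amount, 13.24 avg fee
  payment: 1 records, 2930.02 total amount, 1.43 avg fee
  refund: 1 records, 168.72 total amount, 18.25 avg fee
  transfer: 1 records, 4198.75 total amount, 10.86 avg fee
  withdrawal: 2 records, 6229.71 total amount, 21.62 avg fee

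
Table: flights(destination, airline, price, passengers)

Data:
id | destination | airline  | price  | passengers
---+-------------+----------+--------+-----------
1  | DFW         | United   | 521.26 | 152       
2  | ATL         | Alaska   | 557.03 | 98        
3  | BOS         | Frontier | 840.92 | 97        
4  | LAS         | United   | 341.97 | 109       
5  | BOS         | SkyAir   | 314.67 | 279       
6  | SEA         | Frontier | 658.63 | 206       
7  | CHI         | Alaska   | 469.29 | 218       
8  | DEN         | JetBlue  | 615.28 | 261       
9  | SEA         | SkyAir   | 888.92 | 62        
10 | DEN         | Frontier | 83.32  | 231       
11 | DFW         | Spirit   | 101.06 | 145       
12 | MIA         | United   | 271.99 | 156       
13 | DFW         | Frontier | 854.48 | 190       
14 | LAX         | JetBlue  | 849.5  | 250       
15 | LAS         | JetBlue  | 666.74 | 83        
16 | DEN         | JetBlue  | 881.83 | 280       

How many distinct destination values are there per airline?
SELECT airline, COUNT(DISTINCT destination)
FROM flights
GROUP BY airline

Result:
  Alaska: 2 distinct
  Frontier: 4 distinct
  JetBlue: 3 distinct
  SkyAir: 2 distinct
  Spirit: 1 distinct
  United: 3 distinct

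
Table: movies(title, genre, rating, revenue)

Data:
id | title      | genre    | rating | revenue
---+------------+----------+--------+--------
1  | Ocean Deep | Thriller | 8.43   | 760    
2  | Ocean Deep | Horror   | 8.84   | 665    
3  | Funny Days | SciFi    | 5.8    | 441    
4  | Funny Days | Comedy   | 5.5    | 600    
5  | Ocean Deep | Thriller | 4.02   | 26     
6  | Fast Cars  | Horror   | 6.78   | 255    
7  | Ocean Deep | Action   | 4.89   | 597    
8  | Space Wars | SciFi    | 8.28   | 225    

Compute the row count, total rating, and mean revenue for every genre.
SELECT genre,
       COUNT(*) as cnt,
       SUM(rating) as total_rating,
       AVG(revenue) as avg_revenue
FROM movies
GROUP BY genre

Result:
  Action: 1 records, 4.89 total rating, 597.00 avg revenue
  Comedy: 1 records, 5.50 total rating, 600.00 avg revenue
  Horror: 2 records, 15.62 total rating, 460.00 avg revenue
  SciFi: 2 records, 14.08 total rating, 333.00 avg revenue
  Thriller: 2 records, 12.45 total rating, 393.00 avg revenue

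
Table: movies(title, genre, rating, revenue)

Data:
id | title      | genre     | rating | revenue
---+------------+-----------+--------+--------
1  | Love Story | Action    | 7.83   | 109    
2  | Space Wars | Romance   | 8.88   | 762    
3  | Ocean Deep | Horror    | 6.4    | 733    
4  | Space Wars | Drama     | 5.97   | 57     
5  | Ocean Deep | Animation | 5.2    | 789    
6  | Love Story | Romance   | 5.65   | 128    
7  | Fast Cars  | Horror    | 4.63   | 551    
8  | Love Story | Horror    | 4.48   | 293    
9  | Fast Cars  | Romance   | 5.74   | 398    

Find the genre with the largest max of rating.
SELECT genre, MAX(rating) as val
FROM movies
GROUP BY genre
ORDER BY val DESC
LIMIT 1

Result: Romance with max(rating) = 8.88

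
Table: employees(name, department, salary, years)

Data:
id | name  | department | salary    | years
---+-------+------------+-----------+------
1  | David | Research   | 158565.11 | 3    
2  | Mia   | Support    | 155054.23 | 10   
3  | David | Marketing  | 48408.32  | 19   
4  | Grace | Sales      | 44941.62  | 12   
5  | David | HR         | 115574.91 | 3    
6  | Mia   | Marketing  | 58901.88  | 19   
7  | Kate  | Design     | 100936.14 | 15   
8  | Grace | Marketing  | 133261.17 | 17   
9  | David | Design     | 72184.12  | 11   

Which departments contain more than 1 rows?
SELECT department, COUNT(*) as cnt
FROM employees
GROUP BY department
HAVING COUNT(*) > 1

Result:
  Design: 2
  Marketing: 3

Note: HAVING filters groups after aggregation, WHERE filters rows before.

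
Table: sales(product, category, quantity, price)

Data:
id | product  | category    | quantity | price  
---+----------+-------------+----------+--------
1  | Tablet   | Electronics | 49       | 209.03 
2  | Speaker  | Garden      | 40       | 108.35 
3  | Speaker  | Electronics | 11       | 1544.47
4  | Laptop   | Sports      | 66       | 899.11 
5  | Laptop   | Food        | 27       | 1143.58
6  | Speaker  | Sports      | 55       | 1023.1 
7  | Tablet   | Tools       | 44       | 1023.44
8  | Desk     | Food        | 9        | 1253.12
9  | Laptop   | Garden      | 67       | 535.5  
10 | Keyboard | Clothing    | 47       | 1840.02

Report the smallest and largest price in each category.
SELECT category, MIN(price), MAX(price)
FROM sales
GROUP BY category

Result:
  Clothing: min=1840.02, max=1840.02
  Electronics: min=209.03, max=1544.47
  Food: min=1143.58, max=1253.12
  Garden: min=108.35, max=535.50
  Sports: min=899.11, max=1023.10
  Tools: min=1023.44, max=1023.44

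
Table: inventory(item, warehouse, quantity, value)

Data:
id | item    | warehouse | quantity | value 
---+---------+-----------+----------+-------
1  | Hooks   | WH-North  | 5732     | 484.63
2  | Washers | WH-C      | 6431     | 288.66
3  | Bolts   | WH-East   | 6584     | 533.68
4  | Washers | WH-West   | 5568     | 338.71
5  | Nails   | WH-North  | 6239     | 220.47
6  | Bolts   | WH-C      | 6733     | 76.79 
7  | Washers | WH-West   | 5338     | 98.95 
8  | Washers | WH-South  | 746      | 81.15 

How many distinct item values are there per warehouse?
SELECT warehouse, COUNT(DISTINCT item)
FROM inventory
GROUP BY warehouse

Result:
  WH-C: 2 distinct
  WH-East: 1 distinct
  WH-North: 2 distinct
  WH-South: 1 distinct
  WH-West: 1 distinct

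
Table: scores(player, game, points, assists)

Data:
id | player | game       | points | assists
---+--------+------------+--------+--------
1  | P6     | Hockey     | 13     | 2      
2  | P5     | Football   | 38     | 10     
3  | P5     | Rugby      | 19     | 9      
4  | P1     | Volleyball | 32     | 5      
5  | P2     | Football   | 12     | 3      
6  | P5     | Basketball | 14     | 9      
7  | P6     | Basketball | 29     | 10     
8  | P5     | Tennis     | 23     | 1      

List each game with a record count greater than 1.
SELECT game, COUNT(*) as cnt
FROM scores
GROUP BY game
HAVING COUNT(*) > 1

Result:
  Basketball: 2
  Football: 2

Note: HAVING filters groups after aggregation, WHERE filters rows before.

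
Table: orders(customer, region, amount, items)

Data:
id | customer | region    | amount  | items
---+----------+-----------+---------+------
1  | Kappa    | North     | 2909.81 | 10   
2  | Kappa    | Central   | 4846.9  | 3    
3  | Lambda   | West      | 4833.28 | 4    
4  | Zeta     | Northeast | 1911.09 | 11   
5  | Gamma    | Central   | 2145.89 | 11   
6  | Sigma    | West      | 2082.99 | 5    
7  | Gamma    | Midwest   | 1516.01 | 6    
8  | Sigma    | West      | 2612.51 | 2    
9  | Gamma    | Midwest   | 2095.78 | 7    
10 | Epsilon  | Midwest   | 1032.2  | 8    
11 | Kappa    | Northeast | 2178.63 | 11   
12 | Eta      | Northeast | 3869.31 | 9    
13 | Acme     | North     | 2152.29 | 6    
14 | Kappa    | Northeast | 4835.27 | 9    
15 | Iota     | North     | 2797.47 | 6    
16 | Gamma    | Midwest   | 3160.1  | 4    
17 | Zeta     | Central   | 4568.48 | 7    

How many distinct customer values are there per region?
SELECT region, COUNT(DISTINCT customer)
FROM orders
GROUP BY region

Result:
  Central: 3 distinct
  Midwest: 2 distinct
  North: 3 distinct
  Northeast: 3 distinct
  West: 2 distinct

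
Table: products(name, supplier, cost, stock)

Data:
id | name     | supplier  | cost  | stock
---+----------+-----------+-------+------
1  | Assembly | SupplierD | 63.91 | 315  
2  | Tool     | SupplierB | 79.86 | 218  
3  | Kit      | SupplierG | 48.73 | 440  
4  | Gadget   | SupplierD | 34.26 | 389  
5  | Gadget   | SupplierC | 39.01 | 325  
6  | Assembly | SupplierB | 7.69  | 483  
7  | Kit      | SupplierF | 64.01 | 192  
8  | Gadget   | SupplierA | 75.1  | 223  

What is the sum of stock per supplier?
SELECT supplier, SUM(stock) as result
FROM products
GROUP BY supplier

Result:
  SupplierA: 223
  SupplierB: 701
  SupplierC: 325
  SupplierD: 704
  SupplierF: 192
  SupplierG: 440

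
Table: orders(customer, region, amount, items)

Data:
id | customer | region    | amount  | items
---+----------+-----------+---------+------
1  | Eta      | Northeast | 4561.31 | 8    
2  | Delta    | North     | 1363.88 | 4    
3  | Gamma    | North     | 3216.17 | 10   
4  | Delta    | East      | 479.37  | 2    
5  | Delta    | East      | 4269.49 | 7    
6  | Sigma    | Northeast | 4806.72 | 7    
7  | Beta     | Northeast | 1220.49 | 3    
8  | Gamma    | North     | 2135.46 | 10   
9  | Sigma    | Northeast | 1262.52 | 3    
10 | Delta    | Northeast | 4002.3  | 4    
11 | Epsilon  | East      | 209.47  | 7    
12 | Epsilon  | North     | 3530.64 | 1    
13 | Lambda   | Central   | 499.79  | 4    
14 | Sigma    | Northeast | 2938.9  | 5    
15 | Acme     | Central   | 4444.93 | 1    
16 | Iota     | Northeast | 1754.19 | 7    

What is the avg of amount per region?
SELECT region, AVG(amount) as result
FROM orders
GROUP BY region

Result:
  Central: 2472.36
  East: 1652.78
  North: 2561.54
  Northeast: 2935.20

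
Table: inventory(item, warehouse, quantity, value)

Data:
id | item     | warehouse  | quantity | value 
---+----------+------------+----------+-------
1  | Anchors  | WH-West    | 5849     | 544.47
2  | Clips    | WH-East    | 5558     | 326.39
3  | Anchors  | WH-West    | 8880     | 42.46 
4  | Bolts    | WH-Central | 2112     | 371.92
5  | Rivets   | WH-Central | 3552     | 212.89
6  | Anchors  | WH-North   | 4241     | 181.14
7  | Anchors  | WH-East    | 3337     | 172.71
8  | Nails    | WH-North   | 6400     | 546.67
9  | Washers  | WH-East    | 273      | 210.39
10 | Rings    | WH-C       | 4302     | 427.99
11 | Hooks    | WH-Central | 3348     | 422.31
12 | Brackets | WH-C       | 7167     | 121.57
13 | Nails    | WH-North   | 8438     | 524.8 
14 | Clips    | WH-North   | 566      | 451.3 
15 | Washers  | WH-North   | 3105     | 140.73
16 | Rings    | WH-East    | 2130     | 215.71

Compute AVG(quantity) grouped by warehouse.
SELECT warehouse, AVG(quantity) as result
FROM inventory
GROUP BY warehouse

Result:
  WH-C: 5734.50
  WH-Central: 3004.00
  WH-East: 2824.50
  WH-North: 4550.00
  WH-West: 7364.50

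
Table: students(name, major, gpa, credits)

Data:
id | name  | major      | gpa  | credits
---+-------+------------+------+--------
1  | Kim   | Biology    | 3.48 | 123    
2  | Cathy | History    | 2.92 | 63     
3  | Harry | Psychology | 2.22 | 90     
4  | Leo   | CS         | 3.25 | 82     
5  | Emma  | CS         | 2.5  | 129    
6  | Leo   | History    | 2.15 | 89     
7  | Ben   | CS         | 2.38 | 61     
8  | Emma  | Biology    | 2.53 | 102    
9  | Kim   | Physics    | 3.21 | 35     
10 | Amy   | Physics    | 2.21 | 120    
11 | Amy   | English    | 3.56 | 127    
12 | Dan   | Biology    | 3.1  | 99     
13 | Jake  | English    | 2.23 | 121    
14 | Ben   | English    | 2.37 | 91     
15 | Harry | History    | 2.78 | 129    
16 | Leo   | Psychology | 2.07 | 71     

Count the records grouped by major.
SELECT major, COUNT(*) as count
FROM students
GROUP BY major

Result:
  Biology: 3
  CS: 3
  English: 3
  History: 3
  Physics: 2
  Psychology: 2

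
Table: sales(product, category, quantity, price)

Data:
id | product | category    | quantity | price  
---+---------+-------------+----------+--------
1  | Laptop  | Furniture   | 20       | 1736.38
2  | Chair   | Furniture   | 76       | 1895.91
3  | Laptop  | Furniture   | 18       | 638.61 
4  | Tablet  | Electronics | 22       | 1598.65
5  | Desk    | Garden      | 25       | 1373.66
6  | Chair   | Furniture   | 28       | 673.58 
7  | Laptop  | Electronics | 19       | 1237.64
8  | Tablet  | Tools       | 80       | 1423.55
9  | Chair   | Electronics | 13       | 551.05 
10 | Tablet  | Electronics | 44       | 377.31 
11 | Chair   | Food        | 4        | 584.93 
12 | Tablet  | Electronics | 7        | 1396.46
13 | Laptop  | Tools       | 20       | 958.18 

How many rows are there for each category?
SELECT category, COUNT(*) as count
FROM sales
GROUP BY category

Result:
  Electronics: 5
  Food: 1
  Furniture: 4
  Garden: 1
  Tools: 2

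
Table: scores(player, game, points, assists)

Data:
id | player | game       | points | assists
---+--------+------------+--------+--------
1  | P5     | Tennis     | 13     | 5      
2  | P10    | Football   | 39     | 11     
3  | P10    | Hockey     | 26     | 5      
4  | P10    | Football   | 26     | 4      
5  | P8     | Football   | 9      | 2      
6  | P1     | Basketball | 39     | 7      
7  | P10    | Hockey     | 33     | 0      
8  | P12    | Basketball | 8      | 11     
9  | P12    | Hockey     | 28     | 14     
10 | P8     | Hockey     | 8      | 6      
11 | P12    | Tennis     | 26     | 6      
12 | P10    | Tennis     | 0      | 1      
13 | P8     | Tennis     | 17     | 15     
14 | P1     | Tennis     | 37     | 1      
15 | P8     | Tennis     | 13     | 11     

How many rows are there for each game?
SELECT game, COUNT(*) as count
FROM scores
GROUP BY game

Result:
  Basketball: 2
  Football: 3
  Hockey: 4
  Tennis: 6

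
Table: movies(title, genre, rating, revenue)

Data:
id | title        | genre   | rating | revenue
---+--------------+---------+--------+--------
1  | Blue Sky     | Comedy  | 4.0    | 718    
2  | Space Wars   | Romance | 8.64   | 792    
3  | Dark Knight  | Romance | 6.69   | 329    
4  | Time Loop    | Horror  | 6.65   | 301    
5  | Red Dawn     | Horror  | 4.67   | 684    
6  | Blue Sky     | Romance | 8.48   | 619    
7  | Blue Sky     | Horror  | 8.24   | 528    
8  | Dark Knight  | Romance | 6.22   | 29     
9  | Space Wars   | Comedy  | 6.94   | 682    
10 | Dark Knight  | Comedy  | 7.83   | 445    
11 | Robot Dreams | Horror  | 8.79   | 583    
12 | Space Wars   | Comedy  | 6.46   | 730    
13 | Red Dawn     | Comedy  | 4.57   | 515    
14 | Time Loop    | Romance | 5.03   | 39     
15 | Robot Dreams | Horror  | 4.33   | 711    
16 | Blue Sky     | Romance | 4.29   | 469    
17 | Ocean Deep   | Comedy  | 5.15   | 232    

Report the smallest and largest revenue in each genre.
SELECT genre, MIN(revenue), MAX(revenue)
FROM movies
GROUP BY genre

Result:
  Comedy: min=232, max=730
  Horror: min=301, max=711
  Romance: min=29, max=792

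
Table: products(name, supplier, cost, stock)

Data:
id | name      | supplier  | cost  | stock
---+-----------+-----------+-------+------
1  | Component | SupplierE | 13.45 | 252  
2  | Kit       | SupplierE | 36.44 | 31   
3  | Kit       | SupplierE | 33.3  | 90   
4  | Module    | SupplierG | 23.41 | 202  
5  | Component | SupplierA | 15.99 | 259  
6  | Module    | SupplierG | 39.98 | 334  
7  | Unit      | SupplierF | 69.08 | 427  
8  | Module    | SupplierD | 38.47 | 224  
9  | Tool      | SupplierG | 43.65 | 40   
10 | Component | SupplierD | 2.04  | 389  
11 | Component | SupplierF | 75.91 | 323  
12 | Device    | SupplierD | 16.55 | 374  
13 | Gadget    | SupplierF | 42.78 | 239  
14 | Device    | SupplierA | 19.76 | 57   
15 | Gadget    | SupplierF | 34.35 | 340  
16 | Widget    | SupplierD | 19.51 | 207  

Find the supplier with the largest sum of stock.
SELECT supplier, SUM(stock) as val
FROM products
GROUP BY supplier
ORDER BY val DESC
LIMIT 1

Result: SupplierF with sum(stock) = 1329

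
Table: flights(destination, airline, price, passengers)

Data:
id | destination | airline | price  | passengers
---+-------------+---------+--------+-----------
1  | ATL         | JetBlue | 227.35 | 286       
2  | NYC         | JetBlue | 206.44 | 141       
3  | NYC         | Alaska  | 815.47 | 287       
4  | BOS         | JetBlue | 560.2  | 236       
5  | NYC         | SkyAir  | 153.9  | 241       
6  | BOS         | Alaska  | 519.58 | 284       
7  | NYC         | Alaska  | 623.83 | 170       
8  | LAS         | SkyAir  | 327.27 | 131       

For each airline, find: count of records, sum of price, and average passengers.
SELECT airline,
       COUNT(*) as cnt,
       SUM(price) as total_price,
       AVG(passengers) as avg_passengers
FROM flights
GROUP BY airline

Result:
  Alaska: 3 records, 1958.88 total price, 247.00 avg passengers
  JetBlue: 3 records, 993.99 total price, 221.00 avg passengers
  SkyAir: 2 records, 481.17 total price, 186.00 avg passengers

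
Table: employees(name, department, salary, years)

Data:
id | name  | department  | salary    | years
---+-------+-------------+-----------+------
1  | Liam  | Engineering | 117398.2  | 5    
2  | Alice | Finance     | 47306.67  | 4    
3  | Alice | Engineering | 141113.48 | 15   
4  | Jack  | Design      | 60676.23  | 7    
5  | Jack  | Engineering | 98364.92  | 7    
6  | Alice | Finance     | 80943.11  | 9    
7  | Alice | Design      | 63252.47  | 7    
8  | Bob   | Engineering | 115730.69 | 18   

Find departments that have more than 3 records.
SELECT department, COUNT(*) as cnt
FROM employees
GROUP BY department
HAVING COUNT(*) > 3

Result:
  Engineering: 4

Note: HAVING filters groups after aggregation, WHERE filters rows before.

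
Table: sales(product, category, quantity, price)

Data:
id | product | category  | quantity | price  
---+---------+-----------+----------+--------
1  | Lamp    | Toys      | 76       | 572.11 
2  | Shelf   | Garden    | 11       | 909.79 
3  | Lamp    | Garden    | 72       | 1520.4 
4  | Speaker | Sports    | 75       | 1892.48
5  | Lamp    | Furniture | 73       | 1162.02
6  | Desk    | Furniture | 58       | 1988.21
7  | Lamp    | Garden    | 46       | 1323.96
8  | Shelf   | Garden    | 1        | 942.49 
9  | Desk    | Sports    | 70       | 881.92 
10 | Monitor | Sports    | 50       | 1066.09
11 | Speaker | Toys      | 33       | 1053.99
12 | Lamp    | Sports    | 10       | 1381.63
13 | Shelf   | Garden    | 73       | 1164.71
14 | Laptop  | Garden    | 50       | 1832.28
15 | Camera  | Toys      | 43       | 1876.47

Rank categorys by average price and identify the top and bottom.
SELECT category, AVG(price)
FROM sales
GROUP BY category
ORDER BY AVG(price)

All groups:
  Toys: 1167.52
  Garden: 1282.27
  Sports: 1305.53
  Furniture: 1575.12

Highest: Furniture (1575.12)
Lowest: Toys (1167.52)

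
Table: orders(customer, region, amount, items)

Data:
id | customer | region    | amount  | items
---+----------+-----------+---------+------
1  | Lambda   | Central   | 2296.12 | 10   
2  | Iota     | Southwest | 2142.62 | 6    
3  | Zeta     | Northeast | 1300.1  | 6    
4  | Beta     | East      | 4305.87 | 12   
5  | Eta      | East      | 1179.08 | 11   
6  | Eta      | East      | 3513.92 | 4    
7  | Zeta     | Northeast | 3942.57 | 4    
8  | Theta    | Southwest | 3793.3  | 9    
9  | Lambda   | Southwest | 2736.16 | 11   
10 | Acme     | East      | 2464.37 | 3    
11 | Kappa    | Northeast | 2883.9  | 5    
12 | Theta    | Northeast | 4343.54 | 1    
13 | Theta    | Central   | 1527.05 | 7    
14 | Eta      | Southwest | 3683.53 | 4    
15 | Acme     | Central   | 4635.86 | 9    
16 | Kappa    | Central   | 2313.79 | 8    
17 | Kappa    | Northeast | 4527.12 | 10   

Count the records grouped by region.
SELECT region, COUNT(*) as count
FROM orders
GROUP BY region

Result:
  Central: 4
  East: 4
  Northeast: 5
  Southwest: 4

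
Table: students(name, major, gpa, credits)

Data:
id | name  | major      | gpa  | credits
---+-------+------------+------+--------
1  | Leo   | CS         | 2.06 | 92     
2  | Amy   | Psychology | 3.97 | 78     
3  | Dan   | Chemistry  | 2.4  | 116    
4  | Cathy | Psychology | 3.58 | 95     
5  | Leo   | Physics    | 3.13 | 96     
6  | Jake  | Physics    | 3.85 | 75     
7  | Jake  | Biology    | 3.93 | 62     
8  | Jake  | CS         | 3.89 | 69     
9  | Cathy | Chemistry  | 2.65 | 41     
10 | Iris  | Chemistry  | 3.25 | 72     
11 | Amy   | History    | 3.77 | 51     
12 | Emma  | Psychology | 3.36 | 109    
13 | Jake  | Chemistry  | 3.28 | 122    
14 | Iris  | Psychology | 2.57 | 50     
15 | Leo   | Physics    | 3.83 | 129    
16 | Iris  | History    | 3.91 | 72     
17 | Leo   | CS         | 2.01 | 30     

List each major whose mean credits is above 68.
SELECT major, AVG(credits)
FROM students
GROUP BY major
HAVING AVG(credits) > 68

Result:
  Chemistry: avg=87.75
  Physics: avg=100.00
  Psychology: avg=83.00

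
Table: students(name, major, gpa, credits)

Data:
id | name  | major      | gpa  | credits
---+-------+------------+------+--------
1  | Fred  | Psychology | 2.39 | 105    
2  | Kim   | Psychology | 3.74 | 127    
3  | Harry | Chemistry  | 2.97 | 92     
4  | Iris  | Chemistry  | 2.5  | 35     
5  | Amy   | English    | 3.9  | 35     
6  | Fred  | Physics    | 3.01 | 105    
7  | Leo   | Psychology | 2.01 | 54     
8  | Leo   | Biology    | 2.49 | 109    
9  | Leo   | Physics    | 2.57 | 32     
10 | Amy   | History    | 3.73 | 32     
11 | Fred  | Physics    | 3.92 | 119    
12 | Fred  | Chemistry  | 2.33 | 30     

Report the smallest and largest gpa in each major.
SELECT major, MIN(gpa), MAX(gpa)
FROM students
GROUP BY major

Result:
  Biology: min=2.49, max=2.49
  Chemistry: min=2.33, max=2.97
  English: min=3.90, max=3.90
  History: min=3.73, max=3.73
  Physics: min=2.57, max=3.92
  Psychology: min=2.01, max=3.74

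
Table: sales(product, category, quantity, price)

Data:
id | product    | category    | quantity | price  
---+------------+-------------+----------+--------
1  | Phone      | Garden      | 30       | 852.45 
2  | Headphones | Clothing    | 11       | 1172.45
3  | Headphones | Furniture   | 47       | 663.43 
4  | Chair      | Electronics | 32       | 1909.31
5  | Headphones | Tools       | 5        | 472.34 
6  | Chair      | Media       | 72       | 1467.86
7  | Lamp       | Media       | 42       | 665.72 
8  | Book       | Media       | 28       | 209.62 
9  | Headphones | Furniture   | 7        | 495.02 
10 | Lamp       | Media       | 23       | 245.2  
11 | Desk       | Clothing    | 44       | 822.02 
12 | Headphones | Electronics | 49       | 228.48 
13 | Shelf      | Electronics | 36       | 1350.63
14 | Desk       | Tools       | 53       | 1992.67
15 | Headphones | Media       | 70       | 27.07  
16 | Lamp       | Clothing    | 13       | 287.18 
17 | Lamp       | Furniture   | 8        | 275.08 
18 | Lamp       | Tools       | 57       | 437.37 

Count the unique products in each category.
SELECT category, COUNT(DISTINCT product)
FROM sales
GROUP BY category

Result:
  Clothing: 3 distinct
  Electronics: 3 distinct
  Furniture: 2 distinct
  Garden: 1 distinct
  Media: 4 distinct
  Tools: 3 distinct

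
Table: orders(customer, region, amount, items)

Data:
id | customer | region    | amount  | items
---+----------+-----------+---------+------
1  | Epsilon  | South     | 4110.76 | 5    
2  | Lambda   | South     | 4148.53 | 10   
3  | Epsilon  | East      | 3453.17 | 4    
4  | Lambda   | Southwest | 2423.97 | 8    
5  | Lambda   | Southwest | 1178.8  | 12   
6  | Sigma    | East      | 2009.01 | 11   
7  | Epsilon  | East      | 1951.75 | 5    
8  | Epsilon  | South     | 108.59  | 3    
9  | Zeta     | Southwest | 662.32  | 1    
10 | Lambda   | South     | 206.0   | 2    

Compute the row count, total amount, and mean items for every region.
SELECT region,
       COUNT(*) as cnt,
       SUM(amount) as total_amount,
       AVG(items) as avg_items
FROM orders
GROUP BY region

Result:
  East: 3 records, 7413.93 total amount, 6.67 avg items
  South: 4 records, 8573.88 total amount, 5.00 avg items
  Southwest: 3 records, 4265.09 total amount, 7.00 avg items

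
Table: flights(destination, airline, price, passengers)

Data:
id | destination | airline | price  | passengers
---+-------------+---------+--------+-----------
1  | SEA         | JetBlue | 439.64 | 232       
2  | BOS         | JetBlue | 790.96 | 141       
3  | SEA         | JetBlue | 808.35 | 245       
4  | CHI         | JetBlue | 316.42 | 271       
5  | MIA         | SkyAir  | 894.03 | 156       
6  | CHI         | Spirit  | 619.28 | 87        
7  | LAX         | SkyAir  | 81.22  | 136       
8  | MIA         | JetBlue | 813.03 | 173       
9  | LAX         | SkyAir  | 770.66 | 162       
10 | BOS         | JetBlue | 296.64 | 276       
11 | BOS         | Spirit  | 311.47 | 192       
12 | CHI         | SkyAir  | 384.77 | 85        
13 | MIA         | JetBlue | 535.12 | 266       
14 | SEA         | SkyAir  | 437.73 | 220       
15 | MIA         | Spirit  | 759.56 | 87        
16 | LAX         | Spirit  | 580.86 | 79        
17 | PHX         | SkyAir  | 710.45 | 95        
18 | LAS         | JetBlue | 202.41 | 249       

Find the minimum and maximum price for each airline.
SELECT airline, MIN(price), MAX(price)
FROM flights
GROUP BY airline

Result:
  JetBlue: min=202.41, max=813.03
  SkyAir: min=81.22, max=894.03
  Spirit: min=311.47, max=759.56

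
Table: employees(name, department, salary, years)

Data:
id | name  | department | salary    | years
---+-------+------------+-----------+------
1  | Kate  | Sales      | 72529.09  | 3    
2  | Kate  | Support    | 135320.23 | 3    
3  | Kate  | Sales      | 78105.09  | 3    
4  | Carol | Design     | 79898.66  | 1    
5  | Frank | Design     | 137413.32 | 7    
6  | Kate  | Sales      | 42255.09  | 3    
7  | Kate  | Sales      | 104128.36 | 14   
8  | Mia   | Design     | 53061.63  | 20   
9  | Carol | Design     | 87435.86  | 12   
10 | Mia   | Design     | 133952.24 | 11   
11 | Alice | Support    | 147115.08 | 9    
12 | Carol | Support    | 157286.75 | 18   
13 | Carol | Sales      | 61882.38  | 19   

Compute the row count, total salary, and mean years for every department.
SELECT department,
       COUNT(*) as cnt,
       SUM(salary) as total_salary,
       AVG(years) as avg_years
FROM employees
GROUP BY department

Result:
  Design: 5 records, 491761.71 total salary, 10.20 avg years
  Sales: 5 records, 358900.01 total salary, 8.40 avg years
  Support: 3 records, 439722.06 total salary, 10.00 avg years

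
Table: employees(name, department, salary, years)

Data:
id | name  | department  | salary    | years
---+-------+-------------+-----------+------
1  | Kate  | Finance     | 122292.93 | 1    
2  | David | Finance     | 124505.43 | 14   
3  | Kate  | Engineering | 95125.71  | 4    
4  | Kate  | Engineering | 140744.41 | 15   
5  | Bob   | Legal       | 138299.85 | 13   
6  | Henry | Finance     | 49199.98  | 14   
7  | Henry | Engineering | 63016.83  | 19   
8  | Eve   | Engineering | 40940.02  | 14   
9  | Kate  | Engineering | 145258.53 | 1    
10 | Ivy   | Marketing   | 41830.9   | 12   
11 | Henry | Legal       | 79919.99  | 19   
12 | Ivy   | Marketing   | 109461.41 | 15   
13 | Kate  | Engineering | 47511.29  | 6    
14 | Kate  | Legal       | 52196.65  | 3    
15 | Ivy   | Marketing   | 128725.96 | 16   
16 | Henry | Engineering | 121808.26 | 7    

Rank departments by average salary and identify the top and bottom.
SELECT department, AVG(salary)
FROM employees
GROUP BY department
ORDER BY AVG(salary)

All groups:
  Legal: 90138.83
  Marketing: 93339.42
  Engineering: 93486.44
  Finance: 98666.11

Highest: Finance (98666.11)
Lowest: Legal (90138.83)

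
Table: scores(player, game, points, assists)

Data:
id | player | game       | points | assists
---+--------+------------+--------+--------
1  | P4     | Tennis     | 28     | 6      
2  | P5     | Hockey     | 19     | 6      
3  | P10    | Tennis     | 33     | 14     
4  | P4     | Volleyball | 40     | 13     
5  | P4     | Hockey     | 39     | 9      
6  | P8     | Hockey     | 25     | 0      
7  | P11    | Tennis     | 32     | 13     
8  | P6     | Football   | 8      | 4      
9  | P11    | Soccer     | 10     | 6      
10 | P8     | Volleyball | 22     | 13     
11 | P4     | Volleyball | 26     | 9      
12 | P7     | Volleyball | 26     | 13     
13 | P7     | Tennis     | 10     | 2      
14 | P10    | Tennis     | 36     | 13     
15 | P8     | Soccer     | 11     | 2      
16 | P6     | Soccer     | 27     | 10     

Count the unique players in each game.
SELECT game, COUNT(DISTINCT player)
FROM scores
GROUP BY game

Result:
  Football: 1 distinct
  Hockey: 3 distinct
  Soccer: 3 distinct
  Tennis: 4 distinct
  Volleyball: 3 distinct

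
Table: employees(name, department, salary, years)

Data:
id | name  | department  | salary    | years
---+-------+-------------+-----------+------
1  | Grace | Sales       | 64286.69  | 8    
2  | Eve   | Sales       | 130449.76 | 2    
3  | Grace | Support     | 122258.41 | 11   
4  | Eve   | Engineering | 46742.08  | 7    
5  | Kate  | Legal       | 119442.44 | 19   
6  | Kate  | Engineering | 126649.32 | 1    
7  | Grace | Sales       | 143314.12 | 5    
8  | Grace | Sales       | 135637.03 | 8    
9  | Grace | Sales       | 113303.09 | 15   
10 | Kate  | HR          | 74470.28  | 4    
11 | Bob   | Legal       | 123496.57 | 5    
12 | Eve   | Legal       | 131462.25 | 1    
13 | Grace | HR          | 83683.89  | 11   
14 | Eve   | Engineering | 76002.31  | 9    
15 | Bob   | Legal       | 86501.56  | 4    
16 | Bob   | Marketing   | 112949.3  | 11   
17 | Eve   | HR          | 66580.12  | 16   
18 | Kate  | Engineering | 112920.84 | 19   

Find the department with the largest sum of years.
SELECT department, SUM(years) as val
FROM employees
GROUP BY department
ORDER BY val DESC
LIMIT 1

Result: Sales with sum(years) = 38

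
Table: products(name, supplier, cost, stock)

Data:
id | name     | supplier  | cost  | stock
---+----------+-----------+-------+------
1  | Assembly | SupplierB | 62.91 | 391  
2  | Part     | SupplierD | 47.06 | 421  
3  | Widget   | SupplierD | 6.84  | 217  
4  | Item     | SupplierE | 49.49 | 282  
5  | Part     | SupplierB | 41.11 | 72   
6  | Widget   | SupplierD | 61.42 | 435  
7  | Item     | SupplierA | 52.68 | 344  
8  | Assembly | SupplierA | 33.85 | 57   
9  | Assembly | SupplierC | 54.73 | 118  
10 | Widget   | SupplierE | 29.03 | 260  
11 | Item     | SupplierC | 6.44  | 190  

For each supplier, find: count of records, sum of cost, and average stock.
SELECT supplier,
       COUNT(*) as cnt,
       SUM(cost) as total_cost,
       AVG(stock) as avg_stock
FROM products
GROUP BY supplier

Result:
  SupplierA: 2 records, 86.53 total cost, 200.50 avg stock
  SupplierB: 2 records, 104.02 total cost, 231.50 avg stock
  SupplierC: 2 records, 61.17 total cost, 154.00 avg stock
  SupplierD: 3 records, 115.32 total cost, 357.67 avg stock
  SupplierE: 2 records, 78.52 total cost, 271.00 avg stock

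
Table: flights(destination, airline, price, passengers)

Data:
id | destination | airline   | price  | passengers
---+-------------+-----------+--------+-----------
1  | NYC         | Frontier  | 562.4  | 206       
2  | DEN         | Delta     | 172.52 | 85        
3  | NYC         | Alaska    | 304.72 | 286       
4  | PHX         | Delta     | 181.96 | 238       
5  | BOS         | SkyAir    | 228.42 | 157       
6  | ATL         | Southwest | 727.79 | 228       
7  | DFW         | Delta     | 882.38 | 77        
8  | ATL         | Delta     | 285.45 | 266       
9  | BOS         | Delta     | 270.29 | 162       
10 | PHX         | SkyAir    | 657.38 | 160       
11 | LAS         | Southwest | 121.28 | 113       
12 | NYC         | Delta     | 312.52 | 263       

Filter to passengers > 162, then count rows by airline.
SELECT airline, COUNT(*)
FROM flights
WHERE passengers > 162
GROUP BY airline

Note: WHERE filters rows before grouping.

Result:
  Alaska: 1
  Delta: 3
  Frontier: 1
  Southwest: 1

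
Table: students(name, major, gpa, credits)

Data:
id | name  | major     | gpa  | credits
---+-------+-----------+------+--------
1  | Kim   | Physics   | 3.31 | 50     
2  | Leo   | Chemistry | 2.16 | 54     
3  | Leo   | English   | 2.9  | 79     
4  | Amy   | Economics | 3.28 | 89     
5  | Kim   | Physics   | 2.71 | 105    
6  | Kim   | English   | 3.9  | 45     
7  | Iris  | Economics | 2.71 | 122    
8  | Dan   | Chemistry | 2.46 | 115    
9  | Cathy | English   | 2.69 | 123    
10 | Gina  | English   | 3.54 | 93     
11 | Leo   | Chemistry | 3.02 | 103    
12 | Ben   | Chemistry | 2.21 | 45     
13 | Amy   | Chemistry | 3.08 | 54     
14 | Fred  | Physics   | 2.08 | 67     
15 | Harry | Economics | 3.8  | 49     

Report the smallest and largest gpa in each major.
SELECT major, MIN(gpa), MAX(gpa)
FROM students
GROUP BY major

Result:
  Chemistry: min=2.16, max=3.08
  Economics: min=2.71, max=3.80
  English: min=2.69, max=3.90
  Physics: min=2.08, max=3.31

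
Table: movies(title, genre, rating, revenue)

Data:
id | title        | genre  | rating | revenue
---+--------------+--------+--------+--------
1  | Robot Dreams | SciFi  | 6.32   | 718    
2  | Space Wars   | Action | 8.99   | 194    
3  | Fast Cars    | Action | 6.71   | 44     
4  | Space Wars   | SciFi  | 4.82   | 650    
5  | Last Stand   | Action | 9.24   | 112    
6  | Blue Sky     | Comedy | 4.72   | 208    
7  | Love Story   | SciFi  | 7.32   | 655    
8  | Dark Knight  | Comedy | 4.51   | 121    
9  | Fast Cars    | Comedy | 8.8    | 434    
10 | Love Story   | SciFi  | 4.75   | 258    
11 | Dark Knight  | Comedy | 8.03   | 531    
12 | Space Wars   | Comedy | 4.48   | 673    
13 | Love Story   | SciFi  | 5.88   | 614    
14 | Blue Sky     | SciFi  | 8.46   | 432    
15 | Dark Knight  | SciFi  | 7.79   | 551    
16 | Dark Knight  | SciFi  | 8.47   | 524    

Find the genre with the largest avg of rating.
SELECT genre, AVG(rating) as val
FROM movies
GROUP BY genre
ORDER BY val DESC
LIMIT 1

Result: Action with avg(rating) = 8.31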